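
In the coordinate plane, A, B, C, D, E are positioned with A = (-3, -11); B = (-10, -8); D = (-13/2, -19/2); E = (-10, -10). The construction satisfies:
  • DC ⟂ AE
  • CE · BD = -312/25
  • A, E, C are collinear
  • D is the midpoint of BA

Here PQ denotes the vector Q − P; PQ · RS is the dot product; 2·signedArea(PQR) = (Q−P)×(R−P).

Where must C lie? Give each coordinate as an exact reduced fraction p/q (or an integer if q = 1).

1. C_x = -166/25  [A, E, C are collinear ∩ DC ⟂ AE]
2. C_y = -262/25  [A, E, C are collinear ∩ DC ⟂ AE]
   → C = (-166/25, -262/25)

C = (-166/25, -262/25)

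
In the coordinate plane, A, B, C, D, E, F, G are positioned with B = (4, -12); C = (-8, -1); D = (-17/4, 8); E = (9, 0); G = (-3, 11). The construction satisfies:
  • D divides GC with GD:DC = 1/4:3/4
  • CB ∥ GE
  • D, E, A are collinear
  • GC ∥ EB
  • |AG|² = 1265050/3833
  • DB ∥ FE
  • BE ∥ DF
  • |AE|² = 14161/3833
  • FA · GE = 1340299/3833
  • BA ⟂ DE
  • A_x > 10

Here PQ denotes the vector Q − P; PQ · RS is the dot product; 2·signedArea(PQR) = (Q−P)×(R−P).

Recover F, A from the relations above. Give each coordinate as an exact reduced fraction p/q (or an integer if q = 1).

1. F_x = 3/4  [DB ∥ FE ∩ BE ∥ DF]
2. F_y = 20  [DB ∥ FE ∩ BE ∥ DF]
   → F = (3/4, 20)
3. A_x = 40804/3833  [D, E, A are collinear ∩ BA ⟂ DE]
4. A_y = -3808/3833  [D, E, A are collinear ∩ BA ⟂ DE]
   → A = (40804/3833, -3808/3833)

A = (40804/3833, -3808/3833)
F = (3/4, 20)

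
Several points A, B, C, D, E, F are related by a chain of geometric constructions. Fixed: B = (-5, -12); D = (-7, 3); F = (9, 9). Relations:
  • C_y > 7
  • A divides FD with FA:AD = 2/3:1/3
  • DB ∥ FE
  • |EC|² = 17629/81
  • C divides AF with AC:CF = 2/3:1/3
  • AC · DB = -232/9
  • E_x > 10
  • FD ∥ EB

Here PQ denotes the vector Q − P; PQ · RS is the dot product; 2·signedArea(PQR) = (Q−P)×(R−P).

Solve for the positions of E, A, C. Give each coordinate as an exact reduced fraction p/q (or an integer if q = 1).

A = (-5/3, 5)
C = (49/9, 23/3)
E = (11, -6)

1. E_x = 11  [FD ∥ EB ∩ DB ∥ FE]
2. E_y = -6  [FD ∥ EB ∩ DB ∥ FE]
   → E = (11, -6)
3. A_x = -5/3  [A divides FD with FA:AD = 2/3:1/3]
4. A_y = 5  [A divides FD with FA:AD = 2/3:1/3]
   → A = (-5/3, 5)
5. C_x = 49/9  [C divides AF with AC:CF = 2/3:1/3]
6. C_y = 23/3  [C divides AF with AC:CF = 2/3:1/3]
   → C = (49/9, 23/3)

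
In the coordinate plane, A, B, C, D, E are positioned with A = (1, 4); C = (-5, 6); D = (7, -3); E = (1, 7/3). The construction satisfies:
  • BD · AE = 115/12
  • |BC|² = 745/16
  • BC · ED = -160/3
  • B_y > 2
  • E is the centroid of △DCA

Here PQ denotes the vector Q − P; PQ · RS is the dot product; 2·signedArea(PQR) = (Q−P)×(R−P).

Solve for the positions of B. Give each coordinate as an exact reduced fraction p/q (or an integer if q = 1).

B = (1, 11/4)

1. B_x = 1  [BC · ED = -160/3 ∩ BD · AE = 115/12]
2. B_y = 11/4  [BC · ED = -160/3 ∩ BD · AE = 115/12]
   → B = (1, 11/4)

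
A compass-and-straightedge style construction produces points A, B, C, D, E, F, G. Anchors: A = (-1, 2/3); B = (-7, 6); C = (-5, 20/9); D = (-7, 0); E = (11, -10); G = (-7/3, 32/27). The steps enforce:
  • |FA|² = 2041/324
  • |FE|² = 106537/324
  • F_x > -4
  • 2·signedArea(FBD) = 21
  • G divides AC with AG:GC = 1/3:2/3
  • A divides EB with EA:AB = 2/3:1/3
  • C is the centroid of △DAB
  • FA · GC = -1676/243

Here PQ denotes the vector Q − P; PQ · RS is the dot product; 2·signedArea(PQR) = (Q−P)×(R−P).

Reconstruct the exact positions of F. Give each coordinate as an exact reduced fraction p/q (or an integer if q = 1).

F = (-7/2, 8/9)

1. F_x = -7/2  [FA · GC = -1676/243 ∩ 2·signedArea(FBD) = 21]
2. F_y = 8/9  [FA · GC = -1676/243 ∩ 2·signedArea(FBD) = 21]
   → F = (-7/2, 8/9)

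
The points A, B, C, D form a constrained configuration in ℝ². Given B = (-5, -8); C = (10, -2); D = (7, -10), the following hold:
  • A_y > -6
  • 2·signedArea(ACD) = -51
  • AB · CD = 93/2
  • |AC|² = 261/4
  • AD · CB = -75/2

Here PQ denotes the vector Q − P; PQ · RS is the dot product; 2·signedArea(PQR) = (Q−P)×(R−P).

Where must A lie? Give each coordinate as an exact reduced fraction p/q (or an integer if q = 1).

1. A_x = 5/2  [AD · CB = -75/2 ∩ AB · CD = 93/2]
2. A_y = -5  [AD · CB = -75/2 ∩ AB · CD = 93/2]
   → A = (5/2, -5)

A = (5/2, -5)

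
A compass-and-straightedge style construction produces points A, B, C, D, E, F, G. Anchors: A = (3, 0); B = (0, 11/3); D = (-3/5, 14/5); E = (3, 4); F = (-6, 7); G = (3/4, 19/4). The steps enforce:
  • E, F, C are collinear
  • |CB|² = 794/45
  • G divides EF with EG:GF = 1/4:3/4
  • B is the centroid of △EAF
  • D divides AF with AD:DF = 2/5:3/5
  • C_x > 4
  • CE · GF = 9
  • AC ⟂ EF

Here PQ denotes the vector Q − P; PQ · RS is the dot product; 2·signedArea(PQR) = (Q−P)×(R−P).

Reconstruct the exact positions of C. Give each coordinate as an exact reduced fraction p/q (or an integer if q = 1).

1. C_x = 21/5  [E, F, C are collinear ∩ AC ⟂ EF]
2. C_y = 18/5  [E, F, C are collinear ∩ AC ⟂ EF]
   → C = (21/5, 18/5)

C = (21/5, 18/5)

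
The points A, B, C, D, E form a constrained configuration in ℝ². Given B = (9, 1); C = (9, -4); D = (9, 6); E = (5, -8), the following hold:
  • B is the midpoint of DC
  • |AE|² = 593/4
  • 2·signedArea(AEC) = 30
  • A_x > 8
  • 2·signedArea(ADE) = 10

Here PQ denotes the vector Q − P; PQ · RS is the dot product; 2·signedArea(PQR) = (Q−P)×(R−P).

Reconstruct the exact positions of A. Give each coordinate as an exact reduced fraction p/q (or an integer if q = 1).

A = (9, 7/2)

1. A_x = 9  [2·signedArea(AEC) = 30 ∩ 2·signedArea(ADE) = 10]
2. A_y = 7/2  [2·signedArea(AEC) = 30 ∩ 2·signedArea(ADE) = 10]
   → A = (9, 7/2)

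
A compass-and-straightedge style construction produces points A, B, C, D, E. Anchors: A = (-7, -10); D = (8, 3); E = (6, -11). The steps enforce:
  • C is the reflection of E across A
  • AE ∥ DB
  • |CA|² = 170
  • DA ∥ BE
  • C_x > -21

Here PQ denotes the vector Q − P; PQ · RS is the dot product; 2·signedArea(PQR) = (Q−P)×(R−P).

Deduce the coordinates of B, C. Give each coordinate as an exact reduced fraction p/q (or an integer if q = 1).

B = (21, 2)
C = (-20, -9)

1. B_x = 21  [DA ∥ BE ∩ AE ∥ DB]
2. B_y = 2  [DA ∥ BE ∩ AE ∥ DB]
   → B = (21, 2)
3. C_x = -20  [C is the reflection of E across A]
4. C_y = -9  [C is the reflection of E across A]
   → C = (-20, -9)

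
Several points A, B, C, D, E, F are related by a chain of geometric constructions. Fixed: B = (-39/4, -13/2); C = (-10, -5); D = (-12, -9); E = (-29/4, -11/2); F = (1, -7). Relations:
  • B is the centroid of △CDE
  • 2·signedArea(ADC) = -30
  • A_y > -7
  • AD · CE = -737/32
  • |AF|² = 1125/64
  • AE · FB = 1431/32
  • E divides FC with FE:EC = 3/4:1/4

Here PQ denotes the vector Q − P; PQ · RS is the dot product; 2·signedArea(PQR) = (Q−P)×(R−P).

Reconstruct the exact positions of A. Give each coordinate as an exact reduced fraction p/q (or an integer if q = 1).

A = (-25/8, -25/4)

1. A_x = -25/8  [AE · FB = 1431/32 ∩ AD · CE = -737/32]
2. A_y = -25/4  [AE · FB = 1431/32 ∩ AD · CE = -737/32]
   → A = (-25/8, -25/4)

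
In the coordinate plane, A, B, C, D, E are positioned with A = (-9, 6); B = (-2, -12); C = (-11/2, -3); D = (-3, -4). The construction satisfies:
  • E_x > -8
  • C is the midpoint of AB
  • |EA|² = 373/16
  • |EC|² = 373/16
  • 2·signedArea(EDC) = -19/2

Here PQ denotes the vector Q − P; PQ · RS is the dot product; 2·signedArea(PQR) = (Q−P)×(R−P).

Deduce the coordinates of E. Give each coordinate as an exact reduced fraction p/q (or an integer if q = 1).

E = (-29/4, 3/2)

1. E_x = -29/4  [line -1·x + -5/2·y + -7/2 = 0 ∩ |EA|² = 373/16]
2. E_y = 3/2  [line -1·x + -5/2·y + -7/2 = 0 ∩ |EA|² = 373/16]
   → E = (-29/4, 3/2)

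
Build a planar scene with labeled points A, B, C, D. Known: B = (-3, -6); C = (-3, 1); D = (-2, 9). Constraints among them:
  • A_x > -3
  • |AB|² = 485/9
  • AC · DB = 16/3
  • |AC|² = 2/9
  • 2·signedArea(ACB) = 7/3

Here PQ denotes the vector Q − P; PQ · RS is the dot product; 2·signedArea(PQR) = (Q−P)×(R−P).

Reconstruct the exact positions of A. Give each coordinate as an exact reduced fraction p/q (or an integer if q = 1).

1. A_x = -8/3  [2·signedArea(ACB) = 7/3 ∩ AC · DB = 16/3]
2. A_y = 4/3  [2·signedArea(ACB) = 7/3 ∩ AC · DB = 16/3]
   → A = (-8/3, 4/3)

A = (-8/3, 4/3)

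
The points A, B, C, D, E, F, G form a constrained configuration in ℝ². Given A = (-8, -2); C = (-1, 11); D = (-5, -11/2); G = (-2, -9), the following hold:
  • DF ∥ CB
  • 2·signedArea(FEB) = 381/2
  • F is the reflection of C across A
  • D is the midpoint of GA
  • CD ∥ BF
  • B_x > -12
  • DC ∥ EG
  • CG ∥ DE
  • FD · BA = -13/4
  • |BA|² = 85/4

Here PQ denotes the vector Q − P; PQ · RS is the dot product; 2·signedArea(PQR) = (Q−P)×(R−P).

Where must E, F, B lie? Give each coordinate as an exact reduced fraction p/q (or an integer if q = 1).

B = (-11, 3/2)
E = (-6, -51/2)
F = (-15, -15)

1. E_x = -6  [DC ∥ EG ∩ CG ∥ DE]
2. E_y = -51/2  [DC ∥ EG ∩ CG ∥ DE]
   → E = (-6, -51/2)
3. F_x = -15  [F is the reflection of C across A]
4. F_y = -15  [F is the reflection of C across A]
   → F = (-15, -15)
5. B_x = -11  [CD ∥ BF ∩ DF ∥ CB]
6. B_y = 3/2  [CD ∥ BF ∩ DF ∥ CB]
   → B = (-11, 3/2)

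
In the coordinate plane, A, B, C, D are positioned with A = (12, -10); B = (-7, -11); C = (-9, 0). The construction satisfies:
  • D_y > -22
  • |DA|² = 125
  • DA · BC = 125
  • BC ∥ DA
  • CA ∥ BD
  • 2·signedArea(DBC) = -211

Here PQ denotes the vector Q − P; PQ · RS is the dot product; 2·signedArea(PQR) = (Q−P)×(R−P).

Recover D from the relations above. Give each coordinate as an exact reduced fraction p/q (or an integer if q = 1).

1. D_x = 14  [BC ∥ DA ∩ CA ∥ BD]
2. D_y = -21  [BC ∥ DA ∩ CA ∥ BD]
   → D = (14, -21)

D = (14, -21)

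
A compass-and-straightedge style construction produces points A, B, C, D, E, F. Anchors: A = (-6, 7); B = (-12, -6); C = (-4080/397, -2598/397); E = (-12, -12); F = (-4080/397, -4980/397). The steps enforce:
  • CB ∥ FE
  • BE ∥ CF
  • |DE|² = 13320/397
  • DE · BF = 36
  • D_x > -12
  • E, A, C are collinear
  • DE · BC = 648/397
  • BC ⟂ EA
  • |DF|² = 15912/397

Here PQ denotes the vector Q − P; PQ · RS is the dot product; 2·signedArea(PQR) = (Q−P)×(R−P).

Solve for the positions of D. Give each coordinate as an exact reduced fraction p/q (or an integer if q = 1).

D = (-4422/397, -2490/397)

1. D_x = -4422/397  [DE · BC = 648/397 ∩ DE · BF = 36]
2. D_y = -2490/397  [DE · BC = 648/397 ∩ DE · BF = 36]
   → D = (-4422/397, -2490/397)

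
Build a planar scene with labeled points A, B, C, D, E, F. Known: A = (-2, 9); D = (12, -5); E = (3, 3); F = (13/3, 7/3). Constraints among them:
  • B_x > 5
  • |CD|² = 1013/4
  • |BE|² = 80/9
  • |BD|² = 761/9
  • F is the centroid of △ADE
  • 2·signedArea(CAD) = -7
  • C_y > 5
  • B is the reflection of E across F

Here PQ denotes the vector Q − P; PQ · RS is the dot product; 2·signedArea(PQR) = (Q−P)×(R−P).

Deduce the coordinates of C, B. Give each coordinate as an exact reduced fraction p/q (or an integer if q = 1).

1. C_x = 1/2  [line 14·x + 14·y + -91 = 0 ∩ |CD|² = 1013/4]
2. C_y = 6  [line 14·x + 14·y + -91 = 0 ∩ |CD|² = 1013/4]
   → C = (1/2, 6)
3. B_x = 17/3  [B is the reflection of E across F]
4. B_y = 5/3  [B is the reflection of E across F]
   → B = (17/3, 5/3)

B = (17/3, 5/3)
C = (1/2, 6)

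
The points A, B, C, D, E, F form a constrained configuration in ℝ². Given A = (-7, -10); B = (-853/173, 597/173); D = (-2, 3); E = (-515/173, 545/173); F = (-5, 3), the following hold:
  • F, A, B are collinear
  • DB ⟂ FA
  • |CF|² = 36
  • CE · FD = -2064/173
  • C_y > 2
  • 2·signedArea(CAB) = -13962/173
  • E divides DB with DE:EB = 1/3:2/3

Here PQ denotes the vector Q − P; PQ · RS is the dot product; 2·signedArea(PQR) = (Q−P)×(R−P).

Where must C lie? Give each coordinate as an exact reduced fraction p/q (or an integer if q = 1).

C = (1, 3)

1. C_x = 1  [2·signedArea(CAB) = -13962/173 ∩ CE · FD = -2064/173]
2. C_y = 3  [2·signedArea(CAB) = -13962/173 ∩ CE · FD = -2064/173]
   → C = (1, 3)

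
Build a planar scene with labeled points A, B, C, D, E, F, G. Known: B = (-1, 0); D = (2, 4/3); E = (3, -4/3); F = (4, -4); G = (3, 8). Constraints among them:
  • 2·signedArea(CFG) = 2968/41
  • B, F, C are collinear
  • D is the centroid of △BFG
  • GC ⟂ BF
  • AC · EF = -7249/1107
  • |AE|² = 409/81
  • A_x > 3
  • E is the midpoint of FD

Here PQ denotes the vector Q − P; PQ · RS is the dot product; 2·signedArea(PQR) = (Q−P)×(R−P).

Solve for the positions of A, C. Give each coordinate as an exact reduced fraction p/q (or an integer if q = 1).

A = (10/3, 8/9)
C = (-101/41, 48/41)

1. C_x = -101/41  [B, F, C are collinear ∩ GC ⟂ BF]
2. C_y = 48/41  [B, F, C are collinear ∩ GC ⟂ BF]
   → C = (-101/41, 48/41)
3. A_x = 10/3  [line -1·x + 8/3·y + 26/27 = 0 ∩ |AE|² = 409/81]
4. A_y = 8/9  [line -1·x + 8/3·y + 26/27 = 0 ∩ |AE|² = 409/81]
   → A = (10/3, 8/9)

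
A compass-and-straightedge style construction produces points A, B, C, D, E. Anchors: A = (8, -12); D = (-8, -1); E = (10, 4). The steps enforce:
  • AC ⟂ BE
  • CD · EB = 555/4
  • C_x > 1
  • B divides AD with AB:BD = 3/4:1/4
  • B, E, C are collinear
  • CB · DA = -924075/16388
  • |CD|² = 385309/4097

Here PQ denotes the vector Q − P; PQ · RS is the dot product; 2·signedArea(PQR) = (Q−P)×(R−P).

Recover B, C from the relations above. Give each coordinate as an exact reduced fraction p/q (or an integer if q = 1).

B = (-4, -15/4)
C = (6922/4097, -2460/4097)

1. B_x = -4  [B divides AD with AB:BD = 3/4:1/4]
2. B_y = -15/4  [B divides AD with AB:BD = 3/4:1/4]
   → B = (-4, -15/4)
3. C_x = 6922/4097  [B, E, C are collinear ∩ AC ⟂ BE]
4. C_y = -2460/4097  [B, E, C are collinear ∩ AC ⟂ BE]
   → C = (6922/4097, -2460/4097)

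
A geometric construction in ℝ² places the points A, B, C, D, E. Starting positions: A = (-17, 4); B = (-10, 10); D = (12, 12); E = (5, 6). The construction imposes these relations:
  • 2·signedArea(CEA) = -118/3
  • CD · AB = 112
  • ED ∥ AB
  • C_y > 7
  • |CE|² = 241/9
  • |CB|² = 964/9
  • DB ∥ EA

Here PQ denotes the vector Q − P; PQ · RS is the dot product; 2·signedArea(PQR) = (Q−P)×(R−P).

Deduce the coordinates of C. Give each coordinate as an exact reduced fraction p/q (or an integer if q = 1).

C = (0, 22/3)

1. C_x = 0  [CD · AB = 112 ∩ 2·signedArea(CEA) = -118/3]
2. C_y = 22/3  [CD · AB = 112 ∩ 2·signedArea(CEA) = -118/3]
   → C = (0, 22/3)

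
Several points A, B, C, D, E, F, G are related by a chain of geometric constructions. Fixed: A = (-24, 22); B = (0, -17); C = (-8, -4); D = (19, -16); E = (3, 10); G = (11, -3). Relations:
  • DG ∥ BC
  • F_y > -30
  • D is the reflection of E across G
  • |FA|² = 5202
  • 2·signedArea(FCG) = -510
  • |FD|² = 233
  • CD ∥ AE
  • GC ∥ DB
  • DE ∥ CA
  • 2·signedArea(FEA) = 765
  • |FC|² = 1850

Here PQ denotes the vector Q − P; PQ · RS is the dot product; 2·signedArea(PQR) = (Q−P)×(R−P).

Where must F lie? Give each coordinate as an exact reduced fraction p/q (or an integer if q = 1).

1. F_x = 27  [2·signedArea(FCG) = -510 ∩ 2·signedArea(FEA) = 765]
2. F_y = -29  [2·signedArea(FCG) = -510 ∩ 2·signedArea(FEA) = 765]
   → F = (27, -29)

F = (27, -29)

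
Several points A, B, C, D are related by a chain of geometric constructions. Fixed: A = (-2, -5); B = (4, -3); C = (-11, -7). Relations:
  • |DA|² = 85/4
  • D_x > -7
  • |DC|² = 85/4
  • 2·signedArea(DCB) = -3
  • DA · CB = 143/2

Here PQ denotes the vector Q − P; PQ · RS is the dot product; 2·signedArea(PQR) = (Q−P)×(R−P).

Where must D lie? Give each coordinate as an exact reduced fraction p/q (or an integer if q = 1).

D = (-13/2, -6)

1. D_x = -13/2  [2·signedArea(DCB) = -3 ∩ DA · CB = 143/2]
2. D_y = -6  [2·signedArea(DCB) = -3 ∩ DA · CB = 143/2]
   → D = (-13/2, -6)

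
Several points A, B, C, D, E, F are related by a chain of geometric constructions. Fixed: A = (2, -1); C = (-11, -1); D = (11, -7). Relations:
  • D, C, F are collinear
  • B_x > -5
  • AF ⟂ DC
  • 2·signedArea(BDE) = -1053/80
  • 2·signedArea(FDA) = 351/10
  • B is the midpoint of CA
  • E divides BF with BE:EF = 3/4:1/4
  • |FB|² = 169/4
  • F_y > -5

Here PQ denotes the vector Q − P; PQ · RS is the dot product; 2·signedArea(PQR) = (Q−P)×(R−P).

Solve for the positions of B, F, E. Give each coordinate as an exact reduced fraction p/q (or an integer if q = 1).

B = (-9/2, -1)
E = (-3/10, -139/40)
F = (11/10, -43/10)

1. B_x = -9/2  [B is the midpoint of CA]
2. B_y = -1  [B is the midpoint of CA]
   → B = (-9/2, -1)
3. F_x = 11/10  [D, C, F are collinear ∩ AF ⟂ DC]
4. F_y = -43/10  [D, C, F are collinear ∩ AF ⟂ DC]
   → F = (11/10, -43/10)
5. E_x = -3/10  [E divides BF with BE:EF = 3/4:1/4]
6. E_y = -139/40  [E divides BF with BE:EF = 3/4:1/4]
   → E = (-3/10, -139/40)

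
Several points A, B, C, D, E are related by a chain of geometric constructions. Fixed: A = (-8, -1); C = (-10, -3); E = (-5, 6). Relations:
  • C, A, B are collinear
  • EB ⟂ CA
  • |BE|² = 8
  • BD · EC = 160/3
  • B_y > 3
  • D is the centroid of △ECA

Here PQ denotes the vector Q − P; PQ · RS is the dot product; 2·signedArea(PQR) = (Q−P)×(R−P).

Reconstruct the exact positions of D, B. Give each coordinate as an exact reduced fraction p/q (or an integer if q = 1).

1. D_x = -23/3  [D is the centroid of △ECA]
2. D_y = 2/3  [D is the centroid of △ECA]
   → D = (-23/3, 2/3)
3. B_x = -3  [C, A, B are collinear ∩ EB ⟂ CA]
4. B_y = 4  [C, A, B are collinear ∩ EB ⟂ CA]
   → B = (-3, 4)

B = (-3, 4)
D = (-23/3, 2/3)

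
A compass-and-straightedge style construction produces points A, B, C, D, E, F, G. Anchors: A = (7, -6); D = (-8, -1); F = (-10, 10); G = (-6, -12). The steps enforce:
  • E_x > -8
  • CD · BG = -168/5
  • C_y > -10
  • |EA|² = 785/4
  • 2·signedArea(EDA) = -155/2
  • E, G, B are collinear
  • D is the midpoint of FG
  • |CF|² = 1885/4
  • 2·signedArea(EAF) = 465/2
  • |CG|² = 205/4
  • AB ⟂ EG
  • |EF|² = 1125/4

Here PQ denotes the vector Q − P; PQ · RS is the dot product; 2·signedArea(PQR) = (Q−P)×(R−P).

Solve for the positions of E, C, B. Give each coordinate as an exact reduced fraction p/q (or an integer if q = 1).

B = (-166/25, -212/25)
C = (1/2, -9)
E = (-7, -13/2)

1. E_x = -7  [2·signedArea(EDA) = -155/2 ∩ 2·signedArea(EAF) = 465/2]
2. E_y = -13/2  [2·signedArea(EDA) = -155/2 ∩ 2·signedArea(EAF) = 465/2]
   → E = (-7, -13/2)
3. B_x = -166/25  [E, G, B are collinear ∩ AB ⟂ EG]
4. B_y = -212/25  [E, G, B are collinear ∩ AB ⟂ EG]
   → B = (-166/25, -212/25)
5. C_x = 1/2  [line -16/25·x + 88/25·y + 32 = 0 ∩ |CG|² = 205/4]
6. C_y = -9  [line -16/25·x + 88/25·y + 32 = 0 ∩ |CG|² = 205/4]
   → C = (1/2, -9)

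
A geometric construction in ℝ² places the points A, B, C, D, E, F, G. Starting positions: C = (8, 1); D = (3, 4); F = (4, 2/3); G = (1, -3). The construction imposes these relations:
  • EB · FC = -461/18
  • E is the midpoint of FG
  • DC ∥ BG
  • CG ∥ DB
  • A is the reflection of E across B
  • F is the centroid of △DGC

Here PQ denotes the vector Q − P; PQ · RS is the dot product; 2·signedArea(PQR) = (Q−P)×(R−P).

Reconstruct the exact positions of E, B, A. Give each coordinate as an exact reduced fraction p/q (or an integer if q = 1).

A = (-21/2, 7/6)
B = (-4, 0)
E = (5/2, -7/6)

1. E_x = 5/2  [E is the midpoint of FG]
2. E_y = -7/6  [E is the midpoint of FG]
   → E = (5/2, -7/6)
3. B_x = -4  [DC ∥ BG ∩ CG ∥ DB]
4. B_y = 0  [DC ∥ BG ∩ CG ∥ DB]
   → B = (-4, 0)
5. A_x = -21/2  [A is the reflection of E across B]
6. A_y = 7/6  [A is the reflection of E across B]
   → A = (-21/2, 7/6)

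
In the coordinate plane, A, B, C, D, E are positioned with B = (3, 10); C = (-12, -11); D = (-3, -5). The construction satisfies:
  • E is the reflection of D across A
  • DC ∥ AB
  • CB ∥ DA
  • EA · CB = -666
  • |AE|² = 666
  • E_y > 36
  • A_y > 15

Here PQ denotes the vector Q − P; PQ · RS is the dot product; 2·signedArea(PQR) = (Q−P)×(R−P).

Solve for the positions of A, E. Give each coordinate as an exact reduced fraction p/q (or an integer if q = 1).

A = (12, 16)
E = (27, 37)

1. A_x = 12  [DC ∥ AB ∩ CB ∥ DA]
2. A_y = 16  [DC ∥ AB ∩ CB ∥ DA]
   → A = (12, 16)
3. E_x = 27  [E is the reflection of D across A]
4. E_y = 37  [E is the reflection of D across A]
   → E = (27, 37)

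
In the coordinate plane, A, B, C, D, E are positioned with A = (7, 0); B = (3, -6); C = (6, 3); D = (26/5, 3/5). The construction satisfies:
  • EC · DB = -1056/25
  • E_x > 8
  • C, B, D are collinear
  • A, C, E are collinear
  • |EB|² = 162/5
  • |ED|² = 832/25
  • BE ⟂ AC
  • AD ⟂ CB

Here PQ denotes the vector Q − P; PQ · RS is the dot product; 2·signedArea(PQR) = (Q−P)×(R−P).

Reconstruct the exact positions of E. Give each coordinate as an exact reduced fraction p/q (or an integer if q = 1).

1. E_x = 42/5  [A, C, E are collinear ∩ BE ⟂ AC]
2. E_y = -21/5  [A, C, E are collinear ∩ BE ⟂ AC]
   → E = (42/5, -21/5)

E = (42/5, -21/5)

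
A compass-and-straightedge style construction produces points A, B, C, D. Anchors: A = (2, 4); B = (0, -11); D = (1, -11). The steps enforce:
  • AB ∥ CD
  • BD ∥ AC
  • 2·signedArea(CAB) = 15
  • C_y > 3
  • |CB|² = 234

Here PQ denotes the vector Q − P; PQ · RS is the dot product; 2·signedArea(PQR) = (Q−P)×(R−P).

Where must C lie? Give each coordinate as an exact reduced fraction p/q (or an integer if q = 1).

C = (3, 4)

1. C_x = 3  [AB ∥ CD ∩ BD ∥ AC]
2. C_y = 4  [AB ∥ CD ∩ BD ∥ AC]
   → C = (3, 4)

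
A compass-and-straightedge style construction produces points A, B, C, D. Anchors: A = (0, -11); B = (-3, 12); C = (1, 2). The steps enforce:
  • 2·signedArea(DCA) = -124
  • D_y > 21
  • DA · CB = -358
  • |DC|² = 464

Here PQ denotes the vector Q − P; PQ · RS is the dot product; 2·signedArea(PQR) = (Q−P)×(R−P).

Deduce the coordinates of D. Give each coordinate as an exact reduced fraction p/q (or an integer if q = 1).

1. D_x = -7  [2·signedArea(DCA) = -124 ∩ DA · CB = -358]
2. D_y = 22  [2·signedArea(DCA) = -124 ∩ DA · CB = -358]
   → D = (-7, 22)

D = (-7, 22)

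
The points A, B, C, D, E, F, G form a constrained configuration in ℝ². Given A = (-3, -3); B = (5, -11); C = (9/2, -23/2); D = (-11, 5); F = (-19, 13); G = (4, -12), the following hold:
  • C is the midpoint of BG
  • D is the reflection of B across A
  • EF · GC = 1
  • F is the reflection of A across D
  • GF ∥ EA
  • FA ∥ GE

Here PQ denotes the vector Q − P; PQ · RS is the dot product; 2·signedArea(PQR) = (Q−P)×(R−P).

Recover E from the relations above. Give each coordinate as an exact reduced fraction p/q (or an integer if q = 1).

1. E_x = 20  [GF ∥ EA ∩ FA ∥ GE]
2. E_y = -28  [GF ∥ EA ∩ FA ∥ GE]
   → E = (20, -28)

E = (20, -28)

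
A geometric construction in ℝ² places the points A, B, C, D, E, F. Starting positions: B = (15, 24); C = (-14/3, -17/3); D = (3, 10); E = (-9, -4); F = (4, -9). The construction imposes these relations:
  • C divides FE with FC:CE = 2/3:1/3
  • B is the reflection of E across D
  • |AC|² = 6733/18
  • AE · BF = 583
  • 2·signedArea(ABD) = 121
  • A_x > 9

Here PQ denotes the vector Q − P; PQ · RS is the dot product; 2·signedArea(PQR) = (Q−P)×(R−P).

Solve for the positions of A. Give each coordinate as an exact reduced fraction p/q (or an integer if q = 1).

A = (19/2, 15/2)

1. A_x = 19/2  [AE · BF = 583 ∩ 2·signedArea(ABD) = 121]
2. A_y = 15/2  [AE · BF = 583 ∩ 2·signedArea(ABD) = 121]
   → A = (19/2, 15/2)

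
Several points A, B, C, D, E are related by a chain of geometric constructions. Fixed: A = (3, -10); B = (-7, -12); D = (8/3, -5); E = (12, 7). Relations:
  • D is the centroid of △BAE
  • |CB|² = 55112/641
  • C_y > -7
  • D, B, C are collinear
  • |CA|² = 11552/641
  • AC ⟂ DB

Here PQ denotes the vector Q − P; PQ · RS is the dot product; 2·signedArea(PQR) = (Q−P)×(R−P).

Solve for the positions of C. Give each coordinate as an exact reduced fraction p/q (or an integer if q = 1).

1. C_x = 327/641  [D, B, C are collinear ∩ AC ⟂ DB]
2. C_y = -4206/641  [D, B, C are collinear ∩ AC ⟂ DB]
   → C = (327/641, -4206/641)

C = (327/641, -4206/641)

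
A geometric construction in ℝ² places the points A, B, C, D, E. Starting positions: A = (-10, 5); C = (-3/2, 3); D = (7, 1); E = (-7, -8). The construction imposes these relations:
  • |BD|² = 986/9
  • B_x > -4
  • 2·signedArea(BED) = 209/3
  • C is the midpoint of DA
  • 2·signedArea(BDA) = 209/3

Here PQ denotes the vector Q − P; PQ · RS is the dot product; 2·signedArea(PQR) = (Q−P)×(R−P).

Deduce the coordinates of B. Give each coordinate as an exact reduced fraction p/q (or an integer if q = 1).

1. B_x = -10/3  [2·signedArea(BDA) = 209/3 ∩ 2·signedArea(BED) = 209/3]
2. B_y = -2/3  [2·signedArea(BDA) = 209/3 ∩ 2·signedArea(BED) = 209/3]
   → B = (-10/3, -2/3)

B = (-10/3, -2/3)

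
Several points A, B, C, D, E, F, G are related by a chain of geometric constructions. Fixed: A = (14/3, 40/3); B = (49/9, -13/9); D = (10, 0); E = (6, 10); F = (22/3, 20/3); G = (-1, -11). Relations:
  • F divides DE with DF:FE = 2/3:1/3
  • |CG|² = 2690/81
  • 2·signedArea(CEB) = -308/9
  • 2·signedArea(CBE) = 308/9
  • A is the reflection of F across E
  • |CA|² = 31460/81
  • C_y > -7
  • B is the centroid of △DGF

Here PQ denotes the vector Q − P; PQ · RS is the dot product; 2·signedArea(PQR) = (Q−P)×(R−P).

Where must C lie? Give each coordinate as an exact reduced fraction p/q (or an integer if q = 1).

C = (20/9, -56/9)

1. C_x = 20/9  [line -103/9·x + 5/9·y + 260/9 = 0 ∩ |CG|² = 2690/81]
2. C_y = -56/9  [line -103/9·x + 5/9·y + 260/9 = 0 ∩ |CG|² = 2690/81]
   → C = (20/9, -56/9)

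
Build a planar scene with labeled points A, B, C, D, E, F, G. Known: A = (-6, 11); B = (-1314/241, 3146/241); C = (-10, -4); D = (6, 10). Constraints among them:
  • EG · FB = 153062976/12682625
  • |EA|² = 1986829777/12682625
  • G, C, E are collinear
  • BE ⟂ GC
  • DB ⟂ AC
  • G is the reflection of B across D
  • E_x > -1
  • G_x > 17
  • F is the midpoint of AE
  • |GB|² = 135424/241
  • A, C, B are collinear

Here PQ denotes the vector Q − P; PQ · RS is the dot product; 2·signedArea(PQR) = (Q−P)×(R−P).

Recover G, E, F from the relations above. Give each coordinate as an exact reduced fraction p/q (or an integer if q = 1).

1. G_x = 4206/241  [G is the reflection of B across D]
2. G_y = 1674/241  [G is the reflection of B across D]
   → G = (4206/241, 1674/241)
3. E_x = -2650546/12682625  [G, C, E are collinear ∩ BE ⟂ GC]
4. E_y = -1217878/12682625  [G, C, E are collinear ∩ BE ⟂ GC]
   → E = (-2650546/12682625, -1217878/12682625)
5. F_x = -39373148/12682625  [F is the midpoint of AE]
6. F_y = 138290997/25365250  [F is the midpoint of AE]
   → F = (-39373148/12682625, 138290997/25365250)

E = (-2650546/12682625, -1217878/12682625)
F = (-39373148/12682625, 138290997/25365250)
G = (4206/241, 1674/241)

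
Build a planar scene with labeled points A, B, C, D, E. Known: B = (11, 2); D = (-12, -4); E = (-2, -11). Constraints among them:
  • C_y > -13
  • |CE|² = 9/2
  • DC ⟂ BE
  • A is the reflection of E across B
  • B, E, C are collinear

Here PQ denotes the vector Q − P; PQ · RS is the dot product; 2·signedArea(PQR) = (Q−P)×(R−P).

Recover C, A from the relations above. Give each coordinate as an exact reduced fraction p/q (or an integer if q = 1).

A = (24, 15)
C = (-7/2, -25/2)

1. C_x = -7/2  [B, E, C are collinear ∩ DC ⟂ BE]
2. C_y = -25/2  [B, E, C are collinear ∩ DC ⟂ BE]
   → C = (-7/2, -25/2)
3. A_x = 24  [A is the reflection of E across B]
4. A_y = 15  [A is the reflection of E across B]
   → A = (24, 15)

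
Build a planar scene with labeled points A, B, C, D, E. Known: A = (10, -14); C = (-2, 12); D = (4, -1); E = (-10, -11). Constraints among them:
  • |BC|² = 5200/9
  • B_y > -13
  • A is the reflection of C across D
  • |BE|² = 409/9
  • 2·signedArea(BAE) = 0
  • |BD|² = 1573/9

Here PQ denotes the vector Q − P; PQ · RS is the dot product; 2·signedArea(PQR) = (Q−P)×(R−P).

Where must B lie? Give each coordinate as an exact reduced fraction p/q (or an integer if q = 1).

B = (-10/3, -12)

1. B_x = -10/3  [line -3·x + -20·y + -250 = 0 ∩ |BD|² = 1573/9]
2. B_y = -12  [line -3·x + -20·y + -250 = 0 ∩ |BD|² = 1573/9]
   → B = (-10/3, -12)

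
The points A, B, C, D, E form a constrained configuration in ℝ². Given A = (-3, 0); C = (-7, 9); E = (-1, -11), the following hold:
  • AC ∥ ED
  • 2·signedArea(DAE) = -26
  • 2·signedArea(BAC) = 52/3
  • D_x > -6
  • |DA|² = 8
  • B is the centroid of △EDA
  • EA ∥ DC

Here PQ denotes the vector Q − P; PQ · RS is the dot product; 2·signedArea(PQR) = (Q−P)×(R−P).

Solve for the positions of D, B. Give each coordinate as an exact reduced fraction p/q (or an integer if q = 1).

B = (-3, -13/3)
D = (-5, -2)

1. D_x = -5  [EA ∥ DC ∩ AC ∥ ED]
2. D_y = -2  [EA ∥ DC ∩ AC ∥ ED]
   → D = (-5, -2)
3. B_x = -3  [B is the centroid of △EDA]
4. B_y = -13/3  [B is the centroid of △EDA]
   → B = (-3, -13/3)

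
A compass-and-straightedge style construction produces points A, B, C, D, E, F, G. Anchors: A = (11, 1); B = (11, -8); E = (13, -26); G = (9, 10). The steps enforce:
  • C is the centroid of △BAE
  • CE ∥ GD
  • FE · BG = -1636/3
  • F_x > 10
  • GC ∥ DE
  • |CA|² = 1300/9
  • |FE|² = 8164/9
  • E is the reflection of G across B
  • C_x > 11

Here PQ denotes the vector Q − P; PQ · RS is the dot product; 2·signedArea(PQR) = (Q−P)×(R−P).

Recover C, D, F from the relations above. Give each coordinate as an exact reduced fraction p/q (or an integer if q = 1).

C = (35/3, -11)
D = (31/3, -5)
F = (31/3, 4)

1. C_x = 35/3  [C is the centroid of △BAE]
2. C_y = -11  [C is the centroid of △BAE]
   → C = (35/3, -11)
3. D_x = 31/3  [GC ∥ DE ∩ CE ∥ GD]
4. D_y = -5  [GC ∥ DE ∩ CE ∥ GD]
   → D = (31/3, -5)
5. F_x = 31/3  [line 2·x + -18·y + 154/3 = 0 ∩ |FE|² = 8164/9]
6. F_y = 4  [line 2·x + -18·y + 154/3 = 0 ∩ |FE|² = 8164/9]
   → F = (31/3, 4)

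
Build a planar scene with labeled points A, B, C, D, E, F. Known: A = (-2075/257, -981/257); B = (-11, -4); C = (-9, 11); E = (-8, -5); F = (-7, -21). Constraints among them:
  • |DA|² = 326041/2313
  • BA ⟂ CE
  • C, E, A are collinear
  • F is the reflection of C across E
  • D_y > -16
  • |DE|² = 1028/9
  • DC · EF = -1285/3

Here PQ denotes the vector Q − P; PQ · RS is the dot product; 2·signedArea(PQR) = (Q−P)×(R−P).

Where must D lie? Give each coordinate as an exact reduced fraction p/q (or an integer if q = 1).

D = (-22/3, -47/3)

1. D_x = -22/3  [line -1·x + 16·y + 730/3 = 0 ∩ |DE|² = 1028/9]
2. D_y = -47/3  [line -1·x + 16·y + 730/3 = 0 ∩ |DE|² = 1028/9]
   → D = (-22/3, -47/3)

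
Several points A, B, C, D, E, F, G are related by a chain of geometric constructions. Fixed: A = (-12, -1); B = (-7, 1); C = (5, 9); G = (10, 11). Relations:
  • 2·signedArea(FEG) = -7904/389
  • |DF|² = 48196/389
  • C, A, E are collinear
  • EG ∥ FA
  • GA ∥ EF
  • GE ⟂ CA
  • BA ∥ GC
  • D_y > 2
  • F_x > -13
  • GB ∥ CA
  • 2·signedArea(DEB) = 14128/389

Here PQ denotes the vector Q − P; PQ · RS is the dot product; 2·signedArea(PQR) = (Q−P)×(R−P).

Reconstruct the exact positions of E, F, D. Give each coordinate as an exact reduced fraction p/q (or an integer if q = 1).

D = (-618/389, 895/389)
E = (3730/389, 4551/389)
F = (-4828/389, -117/389)

1. E_x = 3730/389  [C, A, E are collinear ∩ GE ⟂ CA]
2. E_y = 4551/389  [C, A, E are collinear ∩ GE ⟂ CA]
   → E = (3730/389, 4551/389)
3. F_x = -4828/389  [EG ∥ FA ∩ GA ∥ EF]
4. F_y = -117/389  [EG ∥ FA ∩ GA ∥ EF]
   → F = (-4828/389, -117/389)
5. D_x = -618/389  [line 4162/389·x + -6453/389·y + 21459/389 = 0 ∩ |DF|² = 48196/389]
6. D_y = 895/389  [line 4162/389·x + -6453/389·y + 21459/389 = 0 ∩ |DF|² = 48196/389]
   → D = (-618/389, 895/389)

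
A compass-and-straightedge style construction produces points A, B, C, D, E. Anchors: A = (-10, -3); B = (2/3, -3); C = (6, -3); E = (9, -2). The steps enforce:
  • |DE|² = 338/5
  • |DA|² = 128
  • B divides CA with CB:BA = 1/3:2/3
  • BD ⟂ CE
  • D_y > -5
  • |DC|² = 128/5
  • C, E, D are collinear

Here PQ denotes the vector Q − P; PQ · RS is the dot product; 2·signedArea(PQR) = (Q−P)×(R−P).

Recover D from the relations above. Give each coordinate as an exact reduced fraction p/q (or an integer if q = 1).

1. D_x = 6/5  [C, E, D are collinear ∩ BD ⟂ CE]
2. D_y = -23/5  [C, E, D are collinear ∩ BD ⟂ CE]
   → D = (6/5, -23/5)

D = (6/5, -23/5)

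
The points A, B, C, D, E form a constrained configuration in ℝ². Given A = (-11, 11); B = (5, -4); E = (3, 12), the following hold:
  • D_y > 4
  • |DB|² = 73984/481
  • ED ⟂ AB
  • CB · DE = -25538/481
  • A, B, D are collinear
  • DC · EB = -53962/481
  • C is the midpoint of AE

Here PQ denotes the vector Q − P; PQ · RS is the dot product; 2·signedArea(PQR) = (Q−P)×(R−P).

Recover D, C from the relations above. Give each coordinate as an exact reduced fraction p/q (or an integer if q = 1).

1. D_x = -1947/481  [A, B, D are collinear ∩ ED ⟂ AB]
2. D_y = 2156/481  [A, B, D are collinear ∩ ED ⟂ AB]
   → D = (-1947/481, 2156/481)
3. C_x = -4  [C is the midpoint of AE]
4. C_y = 23/2  [C is the midpoint of AE]
   → C = (-4, 23/2)

C = (-4, 23/2)
D = (-1947/481, 2156/481)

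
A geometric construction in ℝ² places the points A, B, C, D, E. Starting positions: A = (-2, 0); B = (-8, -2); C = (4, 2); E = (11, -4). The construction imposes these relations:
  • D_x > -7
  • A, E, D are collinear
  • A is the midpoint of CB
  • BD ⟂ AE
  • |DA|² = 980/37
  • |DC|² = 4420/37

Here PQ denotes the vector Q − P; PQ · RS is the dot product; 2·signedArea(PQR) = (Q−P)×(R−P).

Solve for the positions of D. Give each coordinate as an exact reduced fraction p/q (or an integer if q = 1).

D = (-256/37, 56/37)

1. D_x = -256/37  [A, E, D are collinear ∩ BD ⟂ AE]
2. D_y = 56/37  [A, E, D are collinear ∩ BD ⟂ AE]
   → D = (-256/37, 56/37)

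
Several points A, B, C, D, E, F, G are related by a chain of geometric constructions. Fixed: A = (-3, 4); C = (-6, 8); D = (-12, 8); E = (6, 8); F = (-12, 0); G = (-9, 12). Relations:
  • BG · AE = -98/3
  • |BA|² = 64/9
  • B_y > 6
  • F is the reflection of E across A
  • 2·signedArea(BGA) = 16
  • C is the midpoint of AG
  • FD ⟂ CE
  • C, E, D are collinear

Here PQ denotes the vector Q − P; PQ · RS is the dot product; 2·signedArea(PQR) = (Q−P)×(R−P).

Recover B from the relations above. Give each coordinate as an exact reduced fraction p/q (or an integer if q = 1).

B = (-3, 20/3)

1. B_x = -3  [BG · AE = -98/3 ∩ 2·signedArea(BGA) = 16]
2. B_y = 20/3  [BG · AE = -98/3 ∩ 2·signedArea(BGA) = 16]
   → B = (-3, 20/3)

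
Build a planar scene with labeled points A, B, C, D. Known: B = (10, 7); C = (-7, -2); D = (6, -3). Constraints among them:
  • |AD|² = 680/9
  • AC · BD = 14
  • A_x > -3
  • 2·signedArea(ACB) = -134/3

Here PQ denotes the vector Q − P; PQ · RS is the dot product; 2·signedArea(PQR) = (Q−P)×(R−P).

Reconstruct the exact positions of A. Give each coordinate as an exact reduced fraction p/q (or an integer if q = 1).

1. A_x = -8/3  [AC · BD = 14 ∩ 2·signedArea(ACB) = -134/3]
2. A_y = -7/3  [AC · BD = 14 ∩ 2·signedArea(ACB) = -134/3]
   → A = (-8/3, -7/3)

A = (-8/3, -7/3)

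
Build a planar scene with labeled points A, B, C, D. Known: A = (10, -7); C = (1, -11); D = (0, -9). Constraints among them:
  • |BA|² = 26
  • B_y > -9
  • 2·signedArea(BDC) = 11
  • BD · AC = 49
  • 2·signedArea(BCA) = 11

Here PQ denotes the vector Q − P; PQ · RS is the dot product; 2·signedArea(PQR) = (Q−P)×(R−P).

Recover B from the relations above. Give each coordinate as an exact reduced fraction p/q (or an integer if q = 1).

1. B_x = 5  [2·signedArea(BCA) = 11 ∩ 2·signedArea(BDC) = 11]
2. B_y = -8  [2·signedArea(BCA) = 11 ∩ 2·signedArea(BDC) = 11]
   → B = (5, -8)

B = (5, -8)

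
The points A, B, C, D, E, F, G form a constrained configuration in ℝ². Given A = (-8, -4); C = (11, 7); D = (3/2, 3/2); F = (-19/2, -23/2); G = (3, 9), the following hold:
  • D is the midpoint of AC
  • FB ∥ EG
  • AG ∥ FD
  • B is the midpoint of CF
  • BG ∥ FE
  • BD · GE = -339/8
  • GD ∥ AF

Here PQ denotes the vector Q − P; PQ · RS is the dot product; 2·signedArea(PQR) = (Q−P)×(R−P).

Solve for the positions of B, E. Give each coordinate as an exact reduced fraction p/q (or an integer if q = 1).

1. B_x = 3/4  [B is the midpoint of CF]
2. B_y = -9/4  [B is the midpoint of CF]
   → B = (3/4, -9/4)
3. E_x = -29/4  [FB ∥ EG ∩ BG ∥ FE]
4. E_y = -1/4  [FB ∥ EG ∩ BG ∥ FE]
   → E = (-29/4, -1/4)

B = (3/4, -9/4)
E = (-29/4, -1/4)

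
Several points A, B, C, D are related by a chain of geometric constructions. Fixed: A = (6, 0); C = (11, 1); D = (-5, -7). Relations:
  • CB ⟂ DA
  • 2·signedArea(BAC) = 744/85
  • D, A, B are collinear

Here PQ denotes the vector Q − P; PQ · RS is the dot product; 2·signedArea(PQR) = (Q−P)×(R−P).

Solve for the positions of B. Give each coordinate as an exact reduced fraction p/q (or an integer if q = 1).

1. B_x = 851/85  [D, A, B are collinear ∩ CB ⟂ DA]
2. B_y = 217/85  [D, A, B are collinear ∩ CB ⟂ DA]
   → B = (851/85, 217/85)

B = (851/85, 217/85)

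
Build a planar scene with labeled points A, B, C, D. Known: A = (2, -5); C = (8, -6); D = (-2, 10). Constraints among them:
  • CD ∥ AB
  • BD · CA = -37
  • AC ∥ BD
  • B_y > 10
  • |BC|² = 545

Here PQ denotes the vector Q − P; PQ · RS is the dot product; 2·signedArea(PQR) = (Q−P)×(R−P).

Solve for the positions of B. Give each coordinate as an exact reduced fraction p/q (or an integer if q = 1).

1. B_x = -8  [AC ∥ BD ∩ CD ∥ AB]
2. B_y = 11  [AC ∥ BD ∩ CD ∥ AB]
   → B = (-8, 11)

B = (-8, 11)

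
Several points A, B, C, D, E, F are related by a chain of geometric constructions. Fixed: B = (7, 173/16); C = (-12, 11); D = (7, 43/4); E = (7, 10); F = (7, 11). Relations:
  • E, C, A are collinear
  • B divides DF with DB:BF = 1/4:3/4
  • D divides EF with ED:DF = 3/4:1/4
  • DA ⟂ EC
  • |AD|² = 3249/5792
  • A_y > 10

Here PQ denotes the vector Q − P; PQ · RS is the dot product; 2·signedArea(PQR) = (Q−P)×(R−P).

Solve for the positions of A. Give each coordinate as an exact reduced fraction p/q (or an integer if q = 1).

1. A_x = 10079/1448  [E, C, A are collinear ∩ DA ⟂ EC]
2. A_y = 14483/1448  [E, C, A are collinear ∩ DA ⟂ EC]
   → A = (10079/1448, 14483/1448)

A = (10079/1448, 14483/1448)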